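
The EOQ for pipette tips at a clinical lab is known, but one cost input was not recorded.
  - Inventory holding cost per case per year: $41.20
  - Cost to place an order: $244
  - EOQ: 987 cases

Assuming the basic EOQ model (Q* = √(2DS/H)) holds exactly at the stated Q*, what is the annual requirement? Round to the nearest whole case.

82,245 cases per year

From Q* = √(2DS/H) ⇒ Q*² = 2DS/H.
D = Q²H / (2S) = 987² × 41.2 / (2 × 244) = 82,245.42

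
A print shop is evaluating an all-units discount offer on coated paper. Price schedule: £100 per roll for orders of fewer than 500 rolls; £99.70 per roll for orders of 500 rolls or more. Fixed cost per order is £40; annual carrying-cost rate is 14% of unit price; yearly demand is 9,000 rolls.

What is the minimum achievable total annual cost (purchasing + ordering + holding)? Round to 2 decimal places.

H₁ = 14%×£100 = £14.0000;  H₂ = 14%×£99.70 = £13.9580
EOQ₁ = √(2×9,000×40/14.0000) = 226.78  (< 500, feasible at tier 1)
EOQ₂ = √(2×9,000×40/13.9580) = 227.12  (< 500 → use Q = 500 at tier-2 price)
TC(tier 1 (EOQ₁), Q≈226.8) = £903,174.90
TC(tier 2, Q≈500.0) = £901,509.50
Minimum at tier 2: £901,509.50

£901,509.50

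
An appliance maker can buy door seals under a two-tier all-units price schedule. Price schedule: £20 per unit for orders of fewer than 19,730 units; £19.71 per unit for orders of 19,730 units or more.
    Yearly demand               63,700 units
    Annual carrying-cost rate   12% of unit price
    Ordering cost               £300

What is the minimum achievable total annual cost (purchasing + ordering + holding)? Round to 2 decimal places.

£1,279,828.27

H₁ = 12%×£20 = £2.4000;  H₂ = 12%×£19.71 = £2.3652
EOQ₁ = √(2×63,700×300/2.4000) = 3,990.61  (< 19,730, feasible at tier 1)
EOQ₂ = √(2×63,700×300/2.3652) = 4,019.86  (< 19,730 → use Q = 19,730 at tier-2 price)
TC(tier 1 (EOQ₁), Q≈3,990.6) = £1,283,577.47
TC(tier 2, Q≈19,730.0) = £1,279,828.27
Minimum at tier 2: £1,279,828.27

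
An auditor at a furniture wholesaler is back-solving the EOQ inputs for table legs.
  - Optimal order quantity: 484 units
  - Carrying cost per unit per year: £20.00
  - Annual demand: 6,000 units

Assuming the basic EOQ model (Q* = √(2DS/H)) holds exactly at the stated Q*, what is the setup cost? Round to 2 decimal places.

From Q* = √(2DS/H) ⇒ Q*² = 2DS/H.
S = Q²H / (2D) = 484² × 20 / (2 × 6,000) = 390.4267

£390.43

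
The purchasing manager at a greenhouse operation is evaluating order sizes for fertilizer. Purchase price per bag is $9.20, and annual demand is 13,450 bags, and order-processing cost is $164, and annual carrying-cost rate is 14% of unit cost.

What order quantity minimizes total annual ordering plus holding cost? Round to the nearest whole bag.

Carrying cost H = $9.2 × 14% = $1.2880/bag/yr
Optimal lot size Q* = (2 × 13,450 × $164 / $1.288)^½ ≈ 1,850.72

1,851 bags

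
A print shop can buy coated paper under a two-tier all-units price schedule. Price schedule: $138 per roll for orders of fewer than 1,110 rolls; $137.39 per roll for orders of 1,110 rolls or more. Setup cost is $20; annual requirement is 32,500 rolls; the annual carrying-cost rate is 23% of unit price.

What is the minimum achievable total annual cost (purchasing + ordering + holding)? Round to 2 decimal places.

H₁ = 23%×$138 = $31.7400;  H₂ = 23%×$137.39 = $31.5997
EOQ₁ = √(2×32,500×20/31.7400) = 202.38  (< 1,110, feasible at tier 1)
EOQ₂ = √(2×32,500×20/31.5997) = 202.83  (< 1,110 → use Q = 1,110 at tier-2 price)
TC(tier 1 (EOQ₁), Q≈202.4) = $4,491,423.55
TC(tier 2, Q≈1,110.0) = $4,483,298.42
Minimum at tier 2: $4,483,298.42

$4,483,298.42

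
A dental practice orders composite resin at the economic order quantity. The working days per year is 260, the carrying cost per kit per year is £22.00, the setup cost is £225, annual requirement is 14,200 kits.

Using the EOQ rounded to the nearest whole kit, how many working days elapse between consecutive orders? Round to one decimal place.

9.9 days

2DS/H = 2·14,200·225/22 = 290,454.55
EOQ = √290,454.55 ≈ 538.94 → Q = 539 kits
T = Q/D × 260 days = 539/14,200 × 260 = 9.869 days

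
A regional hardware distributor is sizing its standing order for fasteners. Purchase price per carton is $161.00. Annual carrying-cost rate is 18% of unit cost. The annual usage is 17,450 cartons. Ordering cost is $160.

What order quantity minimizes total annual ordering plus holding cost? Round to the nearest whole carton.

Carrying cost H = $161 × 18% = $28.9800/carton/yr
EOQ = √(2DS/H) = √(2 × 17,450 × 160 / 28.98)
    = √(192,684.61) ≈ 438.96

439 cartons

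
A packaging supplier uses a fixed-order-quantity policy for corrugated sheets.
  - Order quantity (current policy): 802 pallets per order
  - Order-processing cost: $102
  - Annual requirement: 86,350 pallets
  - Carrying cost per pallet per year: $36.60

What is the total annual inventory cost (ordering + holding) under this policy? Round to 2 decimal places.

Ordering: D/Q × S = 86,350/802 × $102 = $10,982.17
Holding:  Q/2 × H = 802/2 × $36.6 = $14,676.60
Total = $10,982.17 + $14,676.60 = $25,658.77

$25,658.77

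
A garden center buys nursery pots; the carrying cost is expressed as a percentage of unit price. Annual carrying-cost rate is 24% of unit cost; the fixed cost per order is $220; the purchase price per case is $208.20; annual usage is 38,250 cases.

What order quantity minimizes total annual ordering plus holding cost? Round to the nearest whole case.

580 cases

H = i·C = 0.24 × $208.2 = $49.9680 per case-year
Optimal lot size Q* = (2 × 38,250 × $220 / $49.968)^½ ≈ 580.36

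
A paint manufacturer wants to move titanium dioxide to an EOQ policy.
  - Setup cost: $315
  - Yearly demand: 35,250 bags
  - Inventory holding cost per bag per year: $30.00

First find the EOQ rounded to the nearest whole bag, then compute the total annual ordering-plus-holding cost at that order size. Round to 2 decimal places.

Q* = √(2·D·S / H) = √(2·35,250·315 / 30) = √740,250.0 ≈ 860.38 → Q = 860 bags
Annual ordering cost = (D/Q)·S = (35,250/860) × 315 = $12,911.34
Annual holding cost  = (Q/2)·H = (860/2) × 30 = $12,900.00
Total = $12,911.34 + $12,900.00 = $25,811.34

$25,811.34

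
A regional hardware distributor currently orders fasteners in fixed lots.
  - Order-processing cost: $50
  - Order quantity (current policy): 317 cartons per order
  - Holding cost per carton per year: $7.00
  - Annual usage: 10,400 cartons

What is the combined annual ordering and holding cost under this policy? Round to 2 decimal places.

Ordering: D/Q × S = 10,400/317 × $50 = $1,640.38
Holding:  Q/2 × H = 317/2 × $7 = $1,109.50
Total = $1,640.38 + $1,109.50 = $2,749.88

$2,749.88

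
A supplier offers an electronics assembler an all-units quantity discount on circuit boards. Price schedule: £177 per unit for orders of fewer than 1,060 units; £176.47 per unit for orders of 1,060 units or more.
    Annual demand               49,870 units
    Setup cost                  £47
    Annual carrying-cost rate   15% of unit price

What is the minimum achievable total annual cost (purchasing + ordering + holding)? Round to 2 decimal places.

£8,816,799.48

H₁ = 15%×£177 = £26.5500;  H₂ = 15%×£176.47 = £26.4705
EOQ₁ = √(2×49,870×47/26.5500) = 420.20  (< 1,060, feasible at tier 1)
EOQ₂ = √(2×49,870×47/26.4705) = 420.83  (< 1,060 → use Q = 1,060 at tier-2 price)
TC(tier 1 (EOQ₁), Q≈420.2) = £8,838,146.19
TC(tier 2, Q≈1,060.0) = £8,816,799.48
Minimum at tier 2: £8,816,799.48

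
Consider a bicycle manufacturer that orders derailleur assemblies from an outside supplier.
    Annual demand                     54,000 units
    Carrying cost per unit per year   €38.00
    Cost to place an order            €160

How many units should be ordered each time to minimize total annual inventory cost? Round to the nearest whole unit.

2DS/H = 2·54,000·160/38 = 454,736.84
EOQ = √454,736.84 ≈ 674.34

674 units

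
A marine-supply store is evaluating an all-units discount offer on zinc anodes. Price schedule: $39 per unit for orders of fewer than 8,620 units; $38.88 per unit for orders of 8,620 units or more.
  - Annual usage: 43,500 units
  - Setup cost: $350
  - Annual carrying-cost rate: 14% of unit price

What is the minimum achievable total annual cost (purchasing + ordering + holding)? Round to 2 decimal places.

H₁ = 14%×$39 = $5.4600;  H₂ = 14%×$38.88 = $5.4432
EOQ₁ = √(2×43,500×350/5.4600) = 2,361.55  (< 8,620, feasible at tier 1)
EOQ₂ = √(2×43,500×350/5.4432) = 2,365.19  (< 8,620 → use Q = 8,620 at tier-2 price)
TC(tier 1 (EOQ₁), Q≈2,361.6) = $1,709,394.07
TC(tier 2, Q≈8,620.0) = $1,716,506.43
Minimum at tier 1 (EOQ₁): $1,709,394.07

$1,709,394.07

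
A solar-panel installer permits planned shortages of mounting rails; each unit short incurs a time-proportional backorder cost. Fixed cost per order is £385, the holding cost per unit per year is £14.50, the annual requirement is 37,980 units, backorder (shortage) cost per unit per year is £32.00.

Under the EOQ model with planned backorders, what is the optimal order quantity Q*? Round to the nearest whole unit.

Basic EOQ = √(2·37,980·385/14.5) = 1,420.165
Backorder adjustment √((H+b)/b) = √((14.5+32)/32) = 1.2055
Q* = 1,420.165 × 1.2055 ≈ 1,711.95

1,712 units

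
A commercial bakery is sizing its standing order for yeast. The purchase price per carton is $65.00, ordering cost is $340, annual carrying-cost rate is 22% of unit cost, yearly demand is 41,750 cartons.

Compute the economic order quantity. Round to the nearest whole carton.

1,409 cartons

Holding cost per carton per year: H = 22% × $65 = $14.3000
2DS/H = 2·41,750·340/14.3 = 1,985,314.69
EOQ = √1,985,314.69 ≈ 1,409.01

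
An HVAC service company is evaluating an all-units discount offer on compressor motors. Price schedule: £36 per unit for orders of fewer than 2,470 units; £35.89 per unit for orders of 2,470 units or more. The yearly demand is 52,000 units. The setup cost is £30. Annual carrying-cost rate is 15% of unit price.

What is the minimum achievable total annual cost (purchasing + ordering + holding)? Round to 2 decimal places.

H₁ = 15%×£36 = £5.4000;  H₂ = 15%×£35.89 = £5.3835
EOQ₁ = √(2×52,000×30/5.4000) = 760.12  (< 2,470, feasible at tier 1)
EOQ₂ = √(2×52,000×30/5.3835) = 761.28  (< 2,470 → use Q = 2,470 at tier-2 price)
TC(tier 1 (EOQ₁), Q≈760.1) = £1,876,104.63
TC(tier 2, Q≈2,470.0) = £1,873,560.20
Minimum at tier 2: £1,873,560.20

£1,873,560.20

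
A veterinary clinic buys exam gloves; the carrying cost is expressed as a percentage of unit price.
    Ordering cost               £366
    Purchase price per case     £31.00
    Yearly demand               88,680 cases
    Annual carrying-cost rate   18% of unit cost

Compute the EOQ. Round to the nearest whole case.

H = i·C = 0.18 × £31 = £5.5800 per case-year
Q* = √(2·D·S / H) = √(2·88,680·366 / 5.58) = √11,633,290.3 ≈ 3,410.76

3,411 cases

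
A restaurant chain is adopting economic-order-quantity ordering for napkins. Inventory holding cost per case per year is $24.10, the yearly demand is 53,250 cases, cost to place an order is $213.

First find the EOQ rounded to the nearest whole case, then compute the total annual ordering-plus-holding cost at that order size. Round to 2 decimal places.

$23,381.54

2DS/H = 2·53,250·213/24.1 = 941,265.56
EOQ = √941,265.56 ≈ 970.19 → Q = 970 cases
Orders/yr = 53,250/970 = 54.897; ordering cost = 54.897 × $213 = $11,693.04
Average inventory = 970/2 = 485; holding cost = 485 × $24.1 = $11,688.50
Total = $11,693.04 + $11,688.50 = $23,381.54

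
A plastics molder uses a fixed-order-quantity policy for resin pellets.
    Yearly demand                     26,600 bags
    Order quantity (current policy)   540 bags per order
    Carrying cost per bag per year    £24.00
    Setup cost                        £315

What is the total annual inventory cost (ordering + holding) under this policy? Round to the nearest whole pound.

£21,997

Ordering: D/Q × S = 26,600/540 × £315 = £15,516.67
Holding:  Q/2 × H = 540/2 × £24 = £6,480.00
Total = £15,516.67 + £6,480.00 = £21,996.67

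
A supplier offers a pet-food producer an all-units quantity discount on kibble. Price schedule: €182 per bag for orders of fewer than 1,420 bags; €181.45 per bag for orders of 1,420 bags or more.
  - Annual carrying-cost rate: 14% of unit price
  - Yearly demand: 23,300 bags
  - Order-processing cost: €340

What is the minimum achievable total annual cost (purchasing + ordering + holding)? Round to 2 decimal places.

H₁ = 14%×€182 = €25.4800;  H₂ = 14%×€181.45 = €25.4030
EOQ₁ = √(2×23,300×340/25.4800) = 788.56  (< 1,420, feasible at tier 1)
EOQ₂ = √(2×23,300×340/25.4030) = 789.75  (< 1,420 → use Q = 1,420 at tier-2 price)
TC(tier 1 (EOQ₁), Q≈788.6) = €4,260,692.41
TC(tier 2, Q≈1,420.0) = €4,251,400.00
Minimum at tier 2: €4,251,400.00

€4,251,400.00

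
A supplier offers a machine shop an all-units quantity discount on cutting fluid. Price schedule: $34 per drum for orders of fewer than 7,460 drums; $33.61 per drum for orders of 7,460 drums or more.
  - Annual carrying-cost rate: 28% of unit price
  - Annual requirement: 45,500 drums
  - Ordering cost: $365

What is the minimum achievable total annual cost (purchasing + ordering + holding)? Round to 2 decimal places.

$1,564,782.20

H₁ = 28%×$34 = $9.5200;  H₂ = 28%×$33.61 = $9.4108
EOQ₁ = √(2×45,500×365/9.5200) = 1,867.88  (< 7,460, feasible at tier 1)
EOQ₂ = √(2×45,500×365/9.4108) = 1,878.68  (< 7,460 → use Q = 7,460 at tier-2 price)
TC(tier 1 (EOQ₁), Q≈1,867.9) = $1,564,782.20
TC(tier 2, Q≈7,460.0) = $1,566,583.49
Minimum at tier 1 (EOQ₁): $1,564,782.20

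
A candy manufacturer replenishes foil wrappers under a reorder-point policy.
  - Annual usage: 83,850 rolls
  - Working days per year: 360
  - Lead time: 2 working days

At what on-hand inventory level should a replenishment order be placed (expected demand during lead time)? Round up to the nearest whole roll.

Daily demand d = 83,850 / 360 = 232.917 rolls/day
Demand during lead time = 232.917 × 2 = 465.83
Reorder point = 465.83 → round up

466 rolls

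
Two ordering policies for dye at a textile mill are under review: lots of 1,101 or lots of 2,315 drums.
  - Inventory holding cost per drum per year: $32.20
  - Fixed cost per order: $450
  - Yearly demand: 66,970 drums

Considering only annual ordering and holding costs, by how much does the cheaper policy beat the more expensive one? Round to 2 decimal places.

$5,191.39

For each Q, cost = (D/Q)·S + (Q/2)·H.
TC(1,101) = (66,970/1,101)×450 + (1,101/2)×32.2 = $45,098.03
TC(2,315) = (66,970/2,315)×450 + (2,315/2)×32.2 = $50,289.43
Lots of 1,101 are cheaper by $5,191.39.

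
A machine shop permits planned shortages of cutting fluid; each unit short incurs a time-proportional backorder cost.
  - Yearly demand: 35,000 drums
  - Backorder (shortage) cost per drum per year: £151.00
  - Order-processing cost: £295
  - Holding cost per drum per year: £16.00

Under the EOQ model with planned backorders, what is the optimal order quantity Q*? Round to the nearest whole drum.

1,195 drums

Basic EOQ = √(2·35,000·295/16) = 1,136.057
Backorder adjustment √((H+b)/b) = √((16+151)/151) = 1.0516
Q* = 1,136.057 × 1.0516 ≈ 1,194.73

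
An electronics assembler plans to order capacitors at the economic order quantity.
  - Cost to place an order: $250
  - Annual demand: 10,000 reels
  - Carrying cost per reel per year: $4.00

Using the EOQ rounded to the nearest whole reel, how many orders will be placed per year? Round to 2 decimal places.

8.94 orders per year

2DS/H = 2·10,000·250/4 = 1,250,000.00
EOQ = √1,250,000.00 ≈ 1,118.03 → Q = 1,118
N = D/Q = 10,000/1,118 ≈ 8.945 orders/yr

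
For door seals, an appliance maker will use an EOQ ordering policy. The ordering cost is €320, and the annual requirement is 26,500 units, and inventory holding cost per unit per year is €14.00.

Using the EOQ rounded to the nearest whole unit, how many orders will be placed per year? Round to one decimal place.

24.1 orders per year

Q* = √(2·D·S / H) = √(2·26,500·320 / 14) = √1,211,428.6 ≈ 1,100.65 → Q = 1,101
Orders per year = D/Q = 26,500 / 1,101 = 24.069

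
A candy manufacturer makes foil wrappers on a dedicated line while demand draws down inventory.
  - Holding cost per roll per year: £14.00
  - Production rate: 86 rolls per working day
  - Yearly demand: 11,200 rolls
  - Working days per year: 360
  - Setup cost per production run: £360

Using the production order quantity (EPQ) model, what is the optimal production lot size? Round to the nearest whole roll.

950 rolls

d = 11,200/360 = 31.1111 rolls/day;  effective holding cost H(1 − d/p) = 14·(1 − 31.1111/86) = 8.93540
Q* = √(2DS / H_eff) = √(2·11,200·360 / 8.93540) ≈ 949.99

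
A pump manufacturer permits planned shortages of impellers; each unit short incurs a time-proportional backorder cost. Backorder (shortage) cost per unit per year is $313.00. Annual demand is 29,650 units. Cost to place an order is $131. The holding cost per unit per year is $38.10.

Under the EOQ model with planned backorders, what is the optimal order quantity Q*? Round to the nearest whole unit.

478 units

Basic EOQ = √(2·29,650·131/38.1) = 451.544
Backorder adjustment √((H+b)/b) = √((38.1+313)/313) = 1.0591
Q* = 451.544 × 1.0591 ≈ 478.24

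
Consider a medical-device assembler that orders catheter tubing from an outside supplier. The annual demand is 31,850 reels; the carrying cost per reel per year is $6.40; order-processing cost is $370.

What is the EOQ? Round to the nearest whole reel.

Optimal lot size Q* = (2 × 31,850 × $370 / $6.4)^½ ≈ 1,919.02

1,919 reels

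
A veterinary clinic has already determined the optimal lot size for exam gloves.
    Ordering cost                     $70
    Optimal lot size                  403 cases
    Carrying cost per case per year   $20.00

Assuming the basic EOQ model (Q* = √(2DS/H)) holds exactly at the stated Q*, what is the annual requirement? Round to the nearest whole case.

23,201 cases per year

From Q* = √(2DS/H) ⇒ Q*² = 2DS/H.
D = Q²H / (2S) = 403² × 20 / (2 × 70) = 23,201.29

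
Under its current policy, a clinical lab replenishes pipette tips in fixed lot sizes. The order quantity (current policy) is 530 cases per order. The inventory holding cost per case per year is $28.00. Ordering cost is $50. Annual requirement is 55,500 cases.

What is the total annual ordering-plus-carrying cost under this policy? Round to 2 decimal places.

$12,655.85

Ordering: D/Q × S = 55,500/530 × $50 = $5,235.85
Holding:  Q/2 × H = 530/2 × $28 = $7,420.00
Total = $5,235.85 + $7,420.00 = $12,655.85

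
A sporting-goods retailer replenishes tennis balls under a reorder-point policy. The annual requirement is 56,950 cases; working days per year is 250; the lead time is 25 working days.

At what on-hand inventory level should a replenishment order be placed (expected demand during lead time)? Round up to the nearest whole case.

Daily demand d = 56,950 / 250 = 227.800 cases/day
Demand during lead time = 227.800 × 25 = 5,695.00
Reorder point = 5,695.00 → round up

5,695 cases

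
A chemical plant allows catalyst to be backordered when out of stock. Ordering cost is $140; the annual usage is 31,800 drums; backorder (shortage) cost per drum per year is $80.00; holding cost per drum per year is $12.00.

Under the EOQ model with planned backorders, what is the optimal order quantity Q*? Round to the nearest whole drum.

Basic EOQ = √(2·31,800·140/12) = 861.394
Backorder adjustment √((H+b)/b) = √((12+80)/80) = 1.0724
Q* = 861.394 × 1.0724 ≈ 923.74

924 drums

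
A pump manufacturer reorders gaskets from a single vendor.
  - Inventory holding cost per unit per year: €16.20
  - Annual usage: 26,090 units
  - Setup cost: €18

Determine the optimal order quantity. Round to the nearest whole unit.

241 units

Q* = √(2·D·S / H) = √(2·26,090·18 / 16.2) = √57,977.8 ≈ 240.79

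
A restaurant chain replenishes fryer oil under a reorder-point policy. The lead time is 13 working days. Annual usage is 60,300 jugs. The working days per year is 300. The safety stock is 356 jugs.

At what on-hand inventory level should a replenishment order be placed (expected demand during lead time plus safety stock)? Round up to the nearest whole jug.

2,969 jugs

Daily demand d = 60,300 / 300 = 201.000 jugs/day
Demand during lead time = 201.000 × 13 = 2,613.00
Reorder point = 2,613.00 + 356 = 2,969.00 → round up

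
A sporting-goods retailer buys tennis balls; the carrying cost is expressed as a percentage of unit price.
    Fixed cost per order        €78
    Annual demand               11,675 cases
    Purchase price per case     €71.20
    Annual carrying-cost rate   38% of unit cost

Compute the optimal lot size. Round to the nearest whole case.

H = i·C = 0.38 × €71.2 = €27.0560 per case-year
Optimal lot size Q* = (2 × 11,675 × €78 / €27.056)^½ ≈ 259.45

259 cases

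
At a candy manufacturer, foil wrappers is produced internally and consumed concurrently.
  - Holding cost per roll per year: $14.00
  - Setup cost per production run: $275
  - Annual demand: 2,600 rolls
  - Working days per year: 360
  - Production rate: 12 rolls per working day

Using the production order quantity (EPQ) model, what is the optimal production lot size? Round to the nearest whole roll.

d = 2,600/360 = 7.2222 rolls/day;  effective holding cost H(1 − d/p) = 14·(1 − 7.2222/12) = 5.57407
Q* = √(2DS / H_eff) = √(2·2,600·275 / 5.57407) ≈ 506.50

507 rolls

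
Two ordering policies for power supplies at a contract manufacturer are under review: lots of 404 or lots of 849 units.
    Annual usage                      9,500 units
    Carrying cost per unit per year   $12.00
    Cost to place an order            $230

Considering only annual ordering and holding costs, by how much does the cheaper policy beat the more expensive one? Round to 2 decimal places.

For each Q, cost = (D/Q)·S + (Q/2)·H.
TC(404) = (9,500/404)×230 + (404/2)×12 = $7,832.42
TC(849) = (9,500/849)×230 + (849/2)×12 = $7,667.62
|ΔTC| = |$7,832.42 − $7,667.62| = $164.80

$164.80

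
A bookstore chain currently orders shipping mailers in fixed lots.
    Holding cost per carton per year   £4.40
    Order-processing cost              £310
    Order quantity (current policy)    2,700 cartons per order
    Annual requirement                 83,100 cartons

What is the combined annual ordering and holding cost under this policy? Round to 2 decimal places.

£15,481.11

Ordering: D/Q × S = 83,100/2,700 × £310 = £9,541.11
Holding:  Q/2 × H = 2,700/2 × £4.4 = £5,940.00
Total = £9,541.11 + £5,940.00 = £15,481.11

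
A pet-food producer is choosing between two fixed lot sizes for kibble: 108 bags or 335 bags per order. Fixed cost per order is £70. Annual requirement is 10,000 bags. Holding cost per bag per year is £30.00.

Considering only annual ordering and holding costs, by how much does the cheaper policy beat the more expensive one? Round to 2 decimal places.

Annual cost at Q: ordering D·S/Q plus holding Q·H/2.
TC(108) = (10,000/108)×70 + (108/2)×30 = £8,101.48
TC(335) = (10,000/335)×70 + (335/2)×30 = £7,114.55
Cheaper: Q = 335.  Difference = £986.93

£986.93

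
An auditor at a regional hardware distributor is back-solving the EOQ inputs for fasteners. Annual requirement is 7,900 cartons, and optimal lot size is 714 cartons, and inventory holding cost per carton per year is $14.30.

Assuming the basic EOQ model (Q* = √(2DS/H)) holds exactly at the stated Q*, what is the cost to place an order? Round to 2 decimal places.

Since Q* = (2DS/H)^½, squaring gives Q*²·H = 2DS.
S = Q²H / (2D) = 714² × 14.3 / (2 × 7,900) = 461.3976

$461.40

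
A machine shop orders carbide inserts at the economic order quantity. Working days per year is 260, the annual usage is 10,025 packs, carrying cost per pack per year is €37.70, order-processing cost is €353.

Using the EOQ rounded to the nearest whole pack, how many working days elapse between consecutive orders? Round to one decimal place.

Q* = √(2·D·S / H) = √(2·10,025·353 / 37.7) = √187,736.1 ≈ 433.29 → Q = 433 packs
T = Q/D × 260 days = 433/10,025 × 260 = 11.230 days

11.2 days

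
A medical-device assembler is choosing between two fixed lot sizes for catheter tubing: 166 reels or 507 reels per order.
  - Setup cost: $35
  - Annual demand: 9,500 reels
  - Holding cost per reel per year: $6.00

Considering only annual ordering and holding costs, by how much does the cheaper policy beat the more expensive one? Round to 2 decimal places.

$324.19

For each Q, cost = (D/Q)·S + (Q/2)·H.
TC(166) = (9,500/166)×35 + (166/2)×6 = $2,501.01
TC(507) = (9,500/507)×35 + (507/2)×6 = $2,176.82
Cheaper: Q = 507.  Difference = $324.19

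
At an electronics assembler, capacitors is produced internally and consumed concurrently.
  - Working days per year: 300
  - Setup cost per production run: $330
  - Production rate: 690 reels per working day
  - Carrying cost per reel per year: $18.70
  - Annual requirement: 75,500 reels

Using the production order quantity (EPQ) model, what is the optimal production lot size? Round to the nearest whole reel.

2,048 reels

Daily demand d = 75,500/300 = 251.667; p = 690; 1 − d/p = 0.63527
EPQ = √(2DS / (H(1 − d/p)))
    = √(2 × 75,500 × 330 / (18.7 × 0.63527)) ≈ 2,048.08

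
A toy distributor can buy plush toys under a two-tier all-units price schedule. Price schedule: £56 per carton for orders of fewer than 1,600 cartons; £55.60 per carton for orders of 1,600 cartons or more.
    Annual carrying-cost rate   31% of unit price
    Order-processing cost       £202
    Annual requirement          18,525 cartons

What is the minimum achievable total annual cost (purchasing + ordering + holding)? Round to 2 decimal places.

£1,046,117.58

H₁ = 31%×£56 = £17.3600;  H₂ = 31%×£55.60 = £17.2360
EOQ₁ = √(2×18,525×202/17.3600) = 656.59  (< 1,600, feasible at tier 1)
EOQ₂ = √(2×18,525×202/17.2360) = 658.95  (< 1,600 → use Q = 1,600 at tier-2 price)
TC(tier 1 (EOQ₁), Q≈656.6) = £1,048,798.42
TC(tier 2, Q≈1,600.0) = £1,046,117.58
Minimum at tier 2: £1,046,117.58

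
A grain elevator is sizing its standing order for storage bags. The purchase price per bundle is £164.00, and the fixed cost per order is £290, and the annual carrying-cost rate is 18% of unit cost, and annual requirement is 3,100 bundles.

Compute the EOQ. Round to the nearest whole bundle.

247 bundles

Carrying cost H = £164 × 18% = £29.5200/bundle/yr
Optimal lot size Q* = (2 × 3,100 × £290 / £29.52)^½ ≈ 246.80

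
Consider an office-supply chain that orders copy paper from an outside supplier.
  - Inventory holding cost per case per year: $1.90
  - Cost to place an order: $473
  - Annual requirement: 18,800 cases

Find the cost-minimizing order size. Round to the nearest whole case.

Optimal lot size Q* = (2 × 18,800 × $473 / $1.9)^½ ≈ 3,059.48

3,059 cases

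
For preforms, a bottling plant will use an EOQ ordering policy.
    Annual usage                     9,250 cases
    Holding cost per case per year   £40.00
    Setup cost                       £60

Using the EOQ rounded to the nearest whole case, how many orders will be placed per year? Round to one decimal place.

Optimal lot size Q* = (2 × 9,250 × £60 / £40)^½ ≈ 166.58 → Q = 167
Orders per year = D/Q = 9,250 / 167 = 55.389

55.4 orders per year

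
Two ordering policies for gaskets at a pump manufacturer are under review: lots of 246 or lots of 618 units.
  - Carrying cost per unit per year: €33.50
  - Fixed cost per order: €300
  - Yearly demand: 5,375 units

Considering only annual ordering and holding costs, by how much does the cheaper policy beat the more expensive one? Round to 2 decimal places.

€2,285.35

For each Q, cost = (D/Q)·S + (Q/2)·H.
TC(246) = (5,375/246)×300 + (246/2)×33.5 = €10,675.38
TC(618) = (5,375/618)×300 + (618/2)×33.5 = €12,960.72
Cheaper: Q = 246.  Difference = €2,285.35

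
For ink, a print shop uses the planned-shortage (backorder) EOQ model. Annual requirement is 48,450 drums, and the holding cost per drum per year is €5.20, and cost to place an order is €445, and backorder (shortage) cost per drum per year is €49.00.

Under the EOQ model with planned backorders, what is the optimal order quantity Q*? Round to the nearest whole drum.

3,029 drums

Q* = √(2DS/H) · √((H + b)/b)
   = √(2 × 48,450 × 445 / 5.2) · √((5.2 + 49) / 49)
   = 2,879.653 × 1.0517 ≈ 3,028.60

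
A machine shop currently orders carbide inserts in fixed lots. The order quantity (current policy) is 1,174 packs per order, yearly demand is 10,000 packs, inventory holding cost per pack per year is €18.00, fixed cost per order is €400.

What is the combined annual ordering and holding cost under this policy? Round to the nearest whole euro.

€13,973

Ordering: D/Q × S = 10,000/1,174 × €400 = €3,407.16
Holding:  Q/2 × H = 1,174/2 × €18 = €10,566.00
Total = €3,407.16 + €10,566.00 = €13,973.16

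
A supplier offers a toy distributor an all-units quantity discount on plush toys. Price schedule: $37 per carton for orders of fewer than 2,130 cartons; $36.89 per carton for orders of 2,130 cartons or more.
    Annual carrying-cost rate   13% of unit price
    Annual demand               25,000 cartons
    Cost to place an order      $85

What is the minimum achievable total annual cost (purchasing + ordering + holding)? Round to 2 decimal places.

H₁ = 13%×$37 = $4.8100;  H₂ = 13%×$36.89 = $4.7957
EOQ₁ = √(2×25,000×85/4.8100) = 939.99  (< 2,130, feasible at tier 1)
EOQ₂ = √(2×25,000×85/4.7957) = 941.39  (< 2,130 → use Q = 2,130 at tier-2 price)
TC(tier 1 (EOQ₁), Q≈940.0) = $929,521.34
TC(tier 2, Q≈2,130.0) = $928,355.07
Minimum at tier 2: $928,355.07

$928,355.07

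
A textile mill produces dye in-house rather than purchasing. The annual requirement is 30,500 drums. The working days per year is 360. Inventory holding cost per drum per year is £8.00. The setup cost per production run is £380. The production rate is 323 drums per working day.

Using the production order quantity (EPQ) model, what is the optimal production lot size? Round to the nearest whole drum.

1,982 drums

Daily demand d = 30,500/360 = 84.722; p = 323; 1 − d/p = 0.73770
EPQ = √(2DS / (H(1 − d/p)))
    = √(2 × 30,500 × 380 / (8 × 0.73770)) ≈ 1,981.85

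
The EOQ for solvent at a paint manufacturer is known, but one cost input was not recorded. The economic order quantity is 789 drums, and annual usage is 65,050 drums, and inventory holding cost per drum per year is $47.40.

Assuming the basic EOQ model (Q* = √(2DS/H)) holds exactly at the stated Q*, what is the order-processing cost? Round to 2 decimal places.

$226.81

Since Q* = (2DS/H)^½, squaring gives Q*²·H = 2DS.
S = Q²H / (2D) = 789² × 47.4 / (2 × 65,050) = 226.8063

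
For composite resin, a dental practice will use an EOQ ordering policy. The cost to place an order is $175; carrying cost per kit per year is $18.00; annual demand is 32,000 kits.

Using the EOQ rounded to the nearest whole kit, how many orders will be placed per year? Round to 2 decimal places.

Optimal lot size Q* = (2 × 32,000 × $175 / $18)^½ ≈ 788.81 → Q = 789
N = D/Q = 32,000/789 ≈ 40.558 orders/yr

40.56 orders per year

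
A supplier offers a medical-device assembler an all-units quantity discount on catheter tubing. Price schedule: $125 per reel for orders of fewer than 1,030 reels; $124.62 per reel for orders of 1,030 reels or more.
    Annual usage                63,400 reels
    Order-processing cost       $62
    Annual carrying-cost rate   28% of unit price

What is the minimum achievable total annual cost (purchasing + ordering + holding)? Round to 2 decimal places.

$7,922,694.51

H₁ = 28%×$125 = $35.0000;  H₂ = 28%×$124.62 = $34.8936
EOQ₁ = √(2×63,400×62/35.0000) = 473.94  (< 1,030, feasible at tier 1)
EOQ₂ = √(2×63,400×62/34.8936) = 474.66  (< 1,030 → use Q = 1,030 at tier-2 price)
TC(tier 1 (EOQ₁), Q≈473.9) = $7,941,587.83
TC(tier 2, Q≈1,030.0) = $7,922,694.51
Minimum at tier 2: $7,922,694.51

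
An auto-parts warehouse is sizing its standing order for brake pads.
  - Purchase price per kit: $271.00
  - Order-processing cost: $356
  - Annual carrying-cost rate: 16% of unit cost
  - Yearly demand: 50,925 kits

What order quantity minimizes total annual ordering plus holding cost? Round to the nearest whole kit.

914 kits

Holding cost per kit per year: H = 16% × $271 = $43.3600
Optimal lot size Q* = (2 × 50,925 × $356 / $43.36)^½ ≈ 914.45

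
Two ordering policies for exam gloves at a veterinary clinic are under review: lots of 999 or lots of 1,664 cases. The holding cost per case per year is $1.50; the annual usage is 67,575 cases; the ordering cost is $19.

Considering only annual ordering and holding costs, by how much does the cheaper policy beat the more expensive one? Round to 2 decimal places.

TC(Q) = (D/Q)S + (Q/2)H
TC(999) = (67,575/999)×19 + (999/2)×1.5 = $2,034.46
TC(1,664) = (67,575/1,664)×19 + (1,664/2)×1.5 = $2,019.59
Cheaper: Q = 1,664.  Difference = $14.87

$14.87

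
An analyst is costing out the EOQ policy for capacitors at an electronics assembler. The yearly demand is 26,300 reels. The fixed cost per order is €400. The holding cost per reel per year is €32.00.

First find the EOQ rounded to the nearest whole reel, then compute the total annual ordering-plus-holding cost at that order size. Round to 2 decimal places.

€25,947.64

Q* = √(2·D·S / H) = √(2·26,300·400 / 32) = √657,500.0 ≈ 810.86 → Q = 811 reels
Ordering: D/Q × S = 26,300/811 × €400 = €12,971.64
Holding:  Q/2 × H = 811/2 × €32 = €12,976.00
Total = €12,971.64 + €12,976.00 = €25,947.64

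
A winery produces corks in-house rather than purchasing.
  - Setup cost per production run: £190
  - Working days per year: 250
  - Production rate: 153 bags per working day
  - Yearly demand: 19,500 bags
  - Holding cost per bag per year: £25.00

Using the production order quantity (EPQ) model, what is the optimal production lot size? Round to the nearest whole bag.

Daily demand d = 19,500/250 = 78.000; p = 153; 1 − d/p = 0.49020
EPQ = √(2DS / (H(1 − d/p)))
    = √(2 × 19,500 × 190 / (25 × 0.49020)) ≈ 777.60

778 bags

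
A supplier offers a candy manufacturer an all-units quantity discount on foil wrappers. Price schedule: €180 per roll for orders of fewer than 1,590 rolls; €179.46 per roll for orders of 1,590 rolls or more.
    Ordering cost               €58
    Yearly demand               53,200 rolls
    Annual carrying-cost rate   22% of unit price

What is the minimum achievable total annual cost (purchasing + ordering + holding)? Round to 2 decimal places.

€9,580,600.18

H₁ = 22%×€180 = €39.6000;  H₂ = 22%×€179.46 = €39.4812
EOQ₁ = √(2×53,200×58/39.6000) = 394.76  (< 1,590, feasible at tier 1)
EOQ₂ = √(2×53,200×58/39.4812) = 395.36  (< 1,590 → use Q = 1,590 at tier-2 price)
TC(tier 1 (EOQ₁), Q≈394.8) = €9,591,632.64
TC(tier 2, Q≈1,590.0) = €9,580,600.18
Minimum at tier 2: €9,580,600.18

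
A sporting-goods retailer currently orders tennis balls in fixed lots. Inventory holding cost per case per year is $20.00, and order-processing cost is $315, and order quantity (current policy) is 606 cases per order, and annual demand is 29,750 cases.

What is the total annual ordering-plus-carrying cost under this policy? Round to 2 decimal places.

$21,524.11

Ordering: D/Q × S = 29,750/606 × $315 = $15,464.11
Holding:  Q/2 × H = 606/2 × $20 = $6,060.00
Total = $15,464.11 + $6,060.00 = $21,524.11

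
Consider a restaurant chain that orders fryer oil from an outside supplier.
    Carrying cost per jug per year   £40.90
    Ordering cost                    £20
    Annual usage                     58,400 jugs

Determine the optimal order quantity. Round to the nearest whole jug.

Optimal lot size Q* = (2 × 58,400 × £20 / £40.9)^½ ≈ 238.99

239 jugs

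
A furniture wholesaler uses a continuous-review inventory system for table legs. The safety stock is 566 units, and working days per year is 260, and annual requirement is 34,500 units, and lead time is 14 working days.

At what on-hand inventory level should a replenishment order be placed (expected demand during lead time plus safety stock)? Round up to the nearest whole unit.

2,424 units

Daily demand d = 34,500 / 260 = 132.692 units/day
Demand during lead time = 132.692 × 14 = 1,857.69
Reorder point = 1,857.69 + 566 = 2,423.69 → round up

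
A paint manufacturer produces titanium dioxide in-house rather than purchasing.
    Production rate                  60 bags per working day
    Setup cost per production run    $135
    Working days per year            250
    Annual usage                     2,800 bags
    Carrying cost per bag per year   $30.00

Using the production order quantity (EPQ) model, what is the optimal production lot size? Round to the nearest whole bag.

176 bags

d = 2,800/250 = 11.2000 bags/day;  effective holding cost H(1 − d/p) = 30·(1 − 11.2000/60) = 24.40000
Q* = √(2DS / H_eff) = √(2·2,800·135 / 24.40000) ≈ 176.02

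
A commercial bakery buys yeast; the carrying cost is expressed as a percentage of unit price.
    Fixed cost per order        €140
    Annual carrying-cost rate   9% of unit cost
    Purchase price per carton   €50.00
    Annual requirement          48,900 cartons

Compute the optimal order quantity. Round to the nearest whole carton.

Carrying cost H = €50 × 9% = €4.5000/carton/yr
2DS/H = 2·48,900·140/4.5 = 3,042,666.67
EOQ = √3,042,666.67 ≈ 1,744.32

1,744 cartons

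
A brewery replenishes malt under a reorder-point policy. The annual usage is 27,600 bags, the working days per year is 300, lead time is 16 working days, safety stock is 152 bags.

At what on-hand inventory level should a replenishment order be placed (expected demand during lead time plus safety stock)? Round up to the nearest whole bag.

1,624 bags

Daily demand d = 27,600 / 300 = 92.000 bags/day
Demand during lead time = 92.000 × 16 = 1,472.00
Reorder point = 1,472.00 + 152 = 1,624.00 → round up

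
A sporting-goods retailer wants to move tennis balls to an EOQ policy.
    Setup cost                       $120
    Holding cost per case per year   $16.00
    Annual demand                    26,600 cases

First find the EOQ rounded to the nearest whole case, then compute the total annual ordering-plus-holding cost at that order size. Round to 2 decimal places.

2DS/H = 2·26,600·120/16 = 399,000.00
EOQ = √399,000.00 ≈ 631.66 → Q = 632 cases
Ordering: D/Q × S = 26,600/632 × $120 = $5,050.63
Holding:  Q/2 × H = 632/2 × $16 = $5,056.00
Total = $5,050.63 + $5,056.00 = $10,106.63

$10,106.63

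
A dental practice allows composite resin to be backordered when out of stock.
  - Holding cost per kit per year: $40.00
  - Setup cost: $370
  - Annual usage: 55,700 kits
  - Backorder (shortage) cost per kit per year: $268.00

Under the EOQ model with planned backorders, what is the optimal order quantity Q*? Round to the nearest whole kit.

1,088 kits

Q* = √(2DS/H) · √((H + b)/b)
   = √(2 × 55,700 × 370 / 40) · √((40 + 268) / 268)
   = 1,015.111 × 1.0720 ≈ 1,088.23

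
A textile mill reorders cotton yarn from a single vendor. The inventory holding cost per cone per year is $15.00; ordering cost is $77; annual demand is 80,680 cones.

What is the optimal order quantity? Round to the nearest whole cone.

2DS/H = 2·80,680·77/15 = 828,314.67
EOQ = √828,314.67 ≈ 910.12

910 cones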